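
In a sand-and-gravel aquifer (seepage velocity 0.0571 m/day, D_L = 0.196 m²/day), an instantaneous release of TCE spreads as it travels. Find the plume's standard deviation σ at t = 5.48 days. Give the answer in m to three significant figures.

Dispersive spreading gives a Gaussian with σ² = 2Dt; advection only shifts the center.
σ = √(2 × 0.196 × 5.48) = 1.47 m.

1.47 m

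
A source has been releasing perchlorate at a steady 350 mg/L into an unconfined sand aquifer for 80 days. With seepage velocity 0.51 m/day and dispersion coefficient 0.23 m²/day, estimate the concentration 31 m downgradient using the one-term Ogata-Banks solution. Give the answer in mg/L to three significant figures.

331 mg/L

For a continuous step input, C/C₀ ≈ ½·erfc((x−vt)/(2√(Dt))).
vt = 0.51 × 80 = 40.8 m and 2√(Dt) = 2√(0.23 × 80) = 8.579 m.
Argument (x−vt)/(2√(Dt)) = (31 − 40.8)/8.579 = -1.142; ½·erfc(-1.142) = 0.9468.
C = 350 × 0.9468 = 331 mg/L.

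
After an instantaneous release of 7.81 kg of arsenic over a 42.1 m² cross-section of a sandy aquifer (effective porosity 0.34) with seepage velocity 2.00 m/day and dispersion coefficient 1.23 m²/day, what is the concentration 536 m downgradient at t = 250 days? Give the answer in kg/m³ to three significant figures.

0.00306 kg/m³

For an instantaneous plane source, C(x,t) = M/(n_e·A·√(4πDt)) · exp(−(x−vt)²/(4Dt)), with n_e·A the pore (flow) area.
Plume center vt = 2.00 × 250 = 500 m, so the well at 536 m is 36 m downgradient of the peak.
√(4πDt) = 62.16 m, giving peak height M/(n_e·A·√(4πDt)) = 7.81/(0.34 × 42.1 × 62.16) = 0.008778 kg/m³.
(x−vt)²/(4Dt) = (36)²/(4 × 1.23 × 250) = 1.054; exp(−1.054) = 0.3485.
C = 0.008778 × 0.3485 = 0.00306 kg/m³.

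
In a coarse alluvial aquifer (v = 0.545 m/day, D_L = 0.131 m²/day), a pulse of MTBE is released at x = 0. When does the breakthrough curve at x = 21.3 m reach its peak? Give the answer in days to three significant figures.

For the 1D instantaneous-source solution, setting ∂C/∂t = 0 at fixed x gives v²t² + 2Dt − x² = 0, so t = (√(D² + v²x²) − D)/v².
√(D² + v²x²) = √(0.131² + 0.545² × 21.3²) = 11.61; v² = 0.297025.
t = (11.61 − 0.131)/0.297025 = 38.6 days (vs. the pure-advection estimate x/v = 39.1 d).

38.6 days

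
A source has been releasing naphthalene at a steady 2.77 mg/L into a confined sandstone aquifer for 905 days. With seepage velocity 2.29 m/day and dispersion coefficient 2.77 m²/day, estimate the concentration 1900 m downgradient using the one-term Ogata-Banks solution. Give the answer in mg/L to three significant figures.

2.75 mg/L

For a continuous step input, C/C₀ ≈ ½·erfc((x−vt)/(2√(Dt))).
vt = 2.29 × 905 = 2072.45 m and 2√(Dt) = 2√(2.77 × 905) = 100.1 m.
Argument (x−vt)/(2√(Dt)) = (1900 − 2072.45)/100.1 = -1.723; ½·erfc(-1.723) = 0.9926.
C = 2.77 × 0.9926 = 2.75 mg/L.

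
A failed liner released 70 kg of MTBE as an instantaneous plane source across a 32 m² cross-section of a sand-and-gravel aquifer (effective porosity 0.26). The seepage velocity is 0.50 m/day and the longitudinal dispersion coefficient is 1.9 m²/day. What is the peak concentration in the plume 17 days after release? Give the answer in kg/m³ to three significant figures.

The peak of an instantaneous 1D plume sits at x = vt; there the Gaussian factor is 1 and C_max = M/(n_e·A·√(4πDt)), where n_e·A is the pore area the mass is dissolved in.
√(4πDt) = √(4π × 1.9 × 17) = 20.15 m, so C_max = 70/(0.26 × 32 × 20.15) = 0.418 kg/m³.

0.418 kg/m³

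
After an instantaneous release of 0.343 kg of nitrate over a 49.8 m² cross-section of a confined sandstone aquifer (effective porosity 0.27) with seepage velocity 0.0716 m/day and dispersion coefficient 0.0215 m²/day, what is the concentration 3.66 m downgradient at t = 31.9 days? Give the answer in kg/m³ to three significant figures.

0.00436 kg/m³

For an instantaneous plane source, C(x,t) = M/(n_e·A·√(4πDt)) · exp(−(x−vt)²/(4Dt)), with n_e·A the pore (flow) area.
Plume center vt = 0.0716 × 31.9 = 2.28404 m, so the well at 3.66 m is 1.37596 m downgradient of the peak.
√(4πDt) = 2.936 m, giving peak height M/(n_e·A·√(4πDt)) = 0.343/(0.27 × 49.8 × 2.936) = 0.008689 kg/m³.
(x−vt)²/(4Dt) = (1.37596)²/(4 × 0.0215 × 31.9) = 0.6901; exp(−0.6901) = 0.5015.
C = 0.008689 × 0.5015 = 0.00436 kg/m³.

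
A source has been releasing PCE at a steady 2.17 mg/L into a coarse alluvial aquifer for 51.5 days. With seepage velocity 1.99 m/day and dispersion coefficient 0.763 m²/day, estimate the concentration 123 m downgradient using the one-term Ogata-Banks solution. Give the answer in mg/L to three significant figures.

For a continuous step input, C/C₀ ≈ ½·erfc((x−vt)/(2√(Dt))).
vt = 1.99 × 51.5 = 102.485 m and 2√(Dt) = 2√(0.763 × 51.5) = 12.54 m.
Argument (x−vt)/(2√(Dt)) = (123 − 102.485)/12.54 = 1.636; ½·erfc(1.636) = 0.01034.
C = 2.17 × 0.01034 = 0.0224 mg/L.

0.0224 mg/L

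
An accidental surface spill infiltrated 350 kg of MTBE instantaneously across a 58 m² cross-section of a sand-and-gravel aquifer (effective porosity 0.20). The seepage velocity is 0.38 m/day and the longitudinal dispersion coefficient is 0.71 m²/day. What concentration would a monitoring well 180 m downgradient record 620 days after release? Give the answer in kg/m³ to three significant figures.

For an instantaneous plane source, C(x,t) = M/(n_e·A·√(4πDt)) · exp(−(x−vt)²/(4Dt)), with n_e·A the pore (flow) area.
Plume center vt = 0.38 × 620 = 235.6 m, so the well at 180 m is 55.6 m upgradient of the peak.
√(4πDt) = 74.38 m, giving peak height M/(n_e·A·√(4πDt)) = 350/(0.20 × 58 × 74.38) = 0.4057 kg/m³.
(x−vt)²/(4Dt) = (-55.6)²/(4 × 0.71 × 620) = 1.756; exp(−1.756) = 0.1727.
C = 0.4057 × 0.1727 = 0.0701 kg/m³.

0.0701 kg/m³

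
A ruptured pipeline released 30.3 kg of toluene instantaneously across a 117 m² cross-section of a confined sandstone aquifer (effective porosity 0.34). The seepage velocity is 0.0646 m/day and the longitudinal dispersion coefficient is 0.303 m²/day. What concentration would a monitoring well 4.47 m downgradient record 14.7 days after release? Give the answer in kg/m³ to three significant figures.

For an instantaneous plane source, C(x,t) = M/(n_e·A·√(4πDt)) · exp(−(x−vt)²/(4Dt)), with n_e·A the pore (flow) area.
Plume center vt = 0.0646 × 14.7 = 0.94962 m, so the well at 4.47 m is 3.52038 m downgradient of the peak.
√(4πDt) = 7.481 m, giving peak height M/(n_e·A·√(4πDt)) = 30.3/(0.34 × 117 × 7.481) = 0.1018 kg/m³.
(x−vt)²/(4Dt) = (3.52038)²/(4 × 0.303 × 14.7) = 0.6956; exp(−0.6956) = 0.4988.
C = 0.1018 × 0.4988 = 0.0508 kg/m³.

0.0508 kg/m³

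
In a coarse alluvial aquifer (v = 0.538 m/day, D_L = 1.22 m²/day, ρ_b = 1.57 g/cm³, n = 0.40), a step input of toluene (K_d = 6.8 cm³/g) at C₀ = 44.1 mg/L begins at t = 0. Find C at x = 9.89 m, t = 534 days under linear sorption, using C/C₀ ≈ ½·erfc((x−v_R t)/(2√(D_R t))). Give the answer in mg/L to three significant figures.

Retardation factor R = 1 + ρ_b·K_d/n = 1 + 1.57 × 6.8/0.40 = 27.69.
Sorption retards both mechanisms: v_R = v/R = 0.01943 m/day, D_R = D/R = 0.04406 m²/day.
v_R·t = 0.01943 × 534 = 10.37562 m; 2√(D_R t) = 9.701 m; argument = (9.89 − 10.37562)/9.701 = -0.05006.
C = C₀ × ½·erfc(-0.05006) = 44.1 × 0.5282 = 23.3 mg/L.

23.3 mg/L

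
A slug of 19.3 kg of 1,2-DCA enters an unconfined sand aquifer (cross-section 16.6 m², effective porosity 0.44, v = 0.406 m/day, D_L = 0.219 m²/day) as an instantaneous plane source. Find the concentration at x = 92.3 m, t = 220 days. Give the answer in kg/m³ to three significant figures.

For an instantaneous plane source, C(x,t) = M/(n_e·A·√(4πDt)) · exp(−(x−vt)²/(4Dt)), with n_e·A the pore (flow) area.
Plume center vt = 0.406 × 220 = 89.32 m, so the well at 92.3 m is 2.98 m downgradient of the peak.
√(4πDt) = 24.61 m, giving peak height M/(n_e·A·√(4πDt)) = 19.3/(0.44 × 16.6 × 24.61) = 0.1074 kg/m³.
(x−vt)²/(4Dt) = (2.98)²/(4 × 0.219 × 220) = 0.04608; exp(−0.04608) = 0.9550.
C = 0.1074 × 0.9550 = 0.103 kg/m³.

0.103 kg/m³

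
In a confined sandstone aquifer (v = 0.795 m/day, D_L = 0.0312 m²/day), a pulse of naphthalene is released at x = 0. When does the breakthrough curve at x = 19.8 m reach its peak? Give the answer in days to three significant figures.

For the 1D instantaneous-source solution, setting ∂C/∂t = 0 at fixed x gives v²t² + 2Dt − x² = 0, so t = (√(D² + v²x²) − D)/v².
√(D² + v²x²) = √(0.0312² + 0.795² × 19.8²) = 15.74; v² = 0.632025.
t = (15.74 − 0.0312)/0.632025 = 24.9 days (vs. the pure-advection estimate x/v = 24.9 d).

24.9 days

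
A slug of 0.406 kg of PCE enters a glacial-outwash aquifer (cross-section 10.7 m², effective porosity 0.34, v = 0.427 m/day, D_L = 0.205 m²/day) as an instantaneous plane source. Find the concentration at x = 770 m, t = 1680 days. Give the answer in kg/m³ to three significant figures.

0.000227 kg/m³

For an instantaneous plane source, C(x,t) = M/(n_e·A·√(4πDt)) · exp(−(x−vt)²/(4Dt)), with n_e·A the pore (flow) area.
Plume center vt = 0.427 × 1680 = 717.36 m, so the well at 770 m is 52.64 m downgradient of the peak.
√(4πDt) = 65.79 m, giving peak height M/(n_e·A·√(4πDt)) = 0.406/(0.34 × 10.7 × 65.79) = 0.001696 kg/m³.
(x−vt)²/(4Dt) = (52.64)²/(4 × 0.205 × 1680) = 2.011; exp(−2.011) = 0.1339.
C = 0.001696 × 0.1339 = 0.000227 kg/m³.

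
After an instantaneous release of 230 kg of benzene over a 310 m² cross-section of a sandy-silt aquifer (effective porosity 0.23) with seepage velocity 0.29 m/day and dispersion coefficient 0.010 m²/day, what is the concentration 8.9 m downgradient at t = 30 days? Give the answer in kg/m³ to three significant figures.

For an instantaneous plane source, C(x,t) = M/(n_e·A·√(4πDt)) · exp(−(x−vt)²/(4Dt)), with n_e·A the pore (flow) area.
Plume center vt = 0.29 × 30 = 8.7 m, so the well at 8.9 m is 0.2 m downgradient of the peak.
√(4πDt) = 1.942 m, giving peak height M/(n_e·A·√(4πDt)) = 230/(0.23 × 310 × 1.942) = 1.661 kg/m³.
(x−vt)²/(4Dt) = (0.2)²/(4 × 0.010 × 30) = 0.03333; exp(−0.03333) = 0.9672.
C = 1.661 × 0.9672 = 1.61 kg/m³.

1.61 kg/m³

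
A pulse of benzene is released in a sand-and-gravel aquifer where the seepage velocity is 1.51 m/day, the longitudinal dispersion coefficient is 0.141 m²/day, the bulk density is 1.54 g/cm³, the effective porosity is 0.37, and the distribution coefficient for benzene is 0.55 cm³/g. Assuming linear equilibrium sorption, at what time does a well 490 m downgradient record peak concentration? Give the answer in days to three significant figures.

1070 days

Retardation factor R = 1 + ρ_b·K_d/n = 1 + 1.54 × 0.55/0.37 = 3.289.
Sorption retards both mechanisms: v_R = v/R = 0.4591 m/day, D_R = D/R = 0.04287 m²/day.
Peak time from v_R²t² + 2D_R t − x² = 0: t = (√(D_R² + v_R²x²) − D_R)/v_R².
√(D_R² + v_R²x²) = √(0.04287² + 0.4591² × 490²) = 225.0; v_R² = 0.2108.
t = (225.0 − 0.04287)/0.2108 = 1070 days.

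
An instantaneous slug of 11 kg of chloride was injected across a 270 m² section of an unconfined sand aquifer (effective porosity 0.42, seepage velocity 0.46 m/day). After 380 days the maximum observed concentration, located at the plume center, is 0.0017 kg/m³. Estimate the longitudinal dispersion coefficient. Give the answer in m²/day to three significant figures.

0.682 m²/day

At the plume center C_max = M/(n_e·A·√(4πDt)), so D = M²/(4πt·(n_e·A·C_max)²).
n_e·A·C_max = 0.42 × 270 × 0.0017 = 0.1928 kg/m.
D = 11²/(4π × 380 × 0.1928²) = 0.682 m²/day.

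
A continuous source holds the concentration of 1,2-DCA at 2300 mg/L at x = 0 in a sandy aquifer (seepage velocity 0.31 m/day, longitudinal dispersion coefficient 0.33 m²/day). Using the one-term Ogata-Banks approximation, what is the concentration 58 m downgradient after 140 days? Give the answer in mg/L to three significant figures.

For a continuous step input, C/C₀ ≈ ½·erfc((x−vt)/(2√(Dt))).
vt = 0.31 × 140 = 43.4 m and 2√(Dt) = 2√(0.33 × 140) = 13.59 m.
Argument (x−vt)/(2√(Dt)) = (58 − 43.4)/13.59 = 1.074; ½·erfc(1.074) = 0.06440.
C = 2300 × 0.06440 = 148 mg/L.

148 mg/L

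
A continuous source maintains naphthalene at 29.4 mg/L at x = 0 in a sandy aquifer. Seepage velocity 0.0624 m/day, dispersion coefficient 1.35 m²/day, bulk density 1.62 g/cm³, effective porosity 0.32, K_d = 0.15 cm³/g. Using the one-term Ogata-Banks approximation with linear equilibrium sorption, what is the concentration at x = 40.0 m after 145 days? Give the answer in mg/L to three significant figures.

0.286 mg/L

Retardation factor R = 1 + ρ_b·K_d/n = 1 + 1.62 × 0.15/0.32 = 1.759.
Sorption retards both mechanisms: v_R = v/R = 0.03547 m/day, D_R = D/R = 0.7675 m²/day.
v_R·t = 0.03547 × 145 = 5.14315 m; 2√(D_R t) = 21.10 m; argument = (40.0 − 5.14315)/21.10 = 1.652.
C = C₀ × ½·erfc(1.652) = 29.4 × 0.009738 = 0.286 mg/L.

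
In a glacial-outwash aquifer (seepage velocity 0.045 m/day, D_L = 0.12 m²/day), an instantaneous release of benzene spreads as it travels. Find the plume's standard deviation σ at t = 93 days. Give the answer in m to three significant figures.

Dispersive spreading gives a Gaussian with σ² = 2Dt; advection only shifts the center.
σ = √(2 × 0.12 × 93) = 4.72 m.

4.72 m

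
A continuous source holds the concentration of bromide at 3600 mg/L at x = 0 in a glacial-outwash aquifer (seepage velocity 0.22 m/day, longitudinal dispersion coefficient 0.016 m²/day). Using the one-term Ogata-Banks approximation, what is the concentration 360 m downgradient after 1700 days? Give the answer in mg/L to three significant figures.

For a continuous step input, C/C₀ ≈ ½·erfc((x−vt)/(2√(Dt))).
vt = 0.22 × 1700 = 374 m and 2√(Dt) = 2√(0.016 × 1700) = 10.43 m.
Argument (x−vt)/(2√(Dt)) = (360 − 374)/10.43 = -1.342; ½·erfc(-1.342) = 0.9711.
C = 3600 × 0.9711 = 3500 mg/L.

3500 mg/L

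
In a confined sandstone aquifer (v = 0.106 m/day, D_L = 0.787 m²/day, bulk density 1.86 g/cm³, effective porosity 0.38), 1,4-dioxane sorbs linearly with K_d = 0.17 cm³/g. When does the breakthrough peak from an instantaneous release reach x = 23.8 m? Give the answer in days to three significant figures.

Retardation factor R = 1 + ρ_b·K_d/n = 1 + 1.86 × 0.17/0.38 = 1.832.
Sorption retards both mechanisms: v_R = v/R = 0.05786 m/day, D_R = D/R = 0.4296 m²/day.
Peak time from v_R²t² + 2D_R t − x² = 0: t = (√(D_R² + v_R²x²) − D_R)/v_R².
√(D_R² + v_R²x²) = √(0.4296² + 0.05786² × 23.8²) = 1.443; v_R² = 0.003348.
t = (1.443 − 0.4296)/0.003348 = 303 days.

303 days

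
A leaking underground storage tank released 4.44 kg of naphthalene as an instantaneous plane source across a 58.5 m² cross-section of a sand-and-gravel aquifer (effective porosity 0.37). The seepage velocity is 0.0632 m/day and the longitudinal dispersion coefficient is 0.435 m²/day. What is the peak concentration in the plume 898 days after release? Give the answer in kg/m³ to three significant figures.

The peak of an instantaneous 1D plume sits at x = vt; there the Gaussian factor is 1 and C_max = M/(n_e·A·√(4πDt)), where n_e·A is the pore area the mass is dissolved in.
√(4πDt) = √(4π × 0.435 × 898) = 70.06 m, so C_max = 4.44/(0.37 × 58.5 × 70.06) = 0.00293 kg/m³.

0.00293 kg/m³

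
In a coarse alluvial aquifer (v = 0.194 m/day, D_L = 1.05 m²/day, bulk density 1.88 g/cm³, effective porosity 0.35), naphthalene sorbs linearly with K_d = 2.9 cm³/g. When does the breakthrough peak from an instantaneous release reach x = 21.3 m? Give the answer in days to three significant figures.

Retardation factor R = 1 + ρ_b·K_d/n = 1 + 1.88 × 2.9/0.35 = 16.58.
Sorption retards both mechanisms: v_R = v/R = 0.01170 m/day, D_R = D/R = 0.06333 m²/day.
Peak time from v_R²t² + 2D_R t − x² = 0: t = (√(D_R² + v_R²x²) − D_R)/v_R².
√(D_R² + v_R²x²) = √(0.06333² + 0.01170² × 21.3²) = 0.2571; v_R² = 0.0001369.
t = (0.2571 − 0.06333)/0.0001369 = 1420 days.

1420 days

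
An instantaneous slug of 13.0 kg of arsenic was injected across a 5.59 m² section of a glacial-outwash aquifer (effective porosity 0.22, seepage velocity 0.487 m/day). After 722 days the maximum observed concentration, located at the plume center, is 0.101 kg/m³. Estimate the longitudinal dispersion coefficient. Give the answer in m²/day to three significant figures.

1.21 m²/day

At the plume center C_max = M/(n_e·A·√(4πDt)), so D = M²/(4πt·(n_e·A·C_max)²).
n_e·A·C_max = 0.22 × 5.59 × 0.101 = 0.1242 kg/m.
D = 13.0²/(4π × 722 × 0.1242²) = 1.21 m²/day.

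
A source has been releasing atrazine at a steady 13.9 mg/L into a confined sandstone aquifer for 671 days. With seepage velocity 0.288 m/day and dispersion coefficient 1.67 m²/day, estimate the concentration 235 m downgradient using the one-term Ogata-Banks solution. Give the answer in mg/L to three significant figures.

For a continuous step input, C/C₀ ≈ ½·erfc((x−vt)/(2√(Dt))).
vt = 0.288 × 671 = 193.248 m and 2√(Dt) = 2√(1.67 × 671) = 66.95 m.
Argument (x−vt)/(2√(Dt)) = (235 − 193.248)/66.95 = 0.6236; ½·erfc(0.6236) = 0.1889.
C = 13.9 × 0.1889 = 2.63 mg/L.

2.63 mg/L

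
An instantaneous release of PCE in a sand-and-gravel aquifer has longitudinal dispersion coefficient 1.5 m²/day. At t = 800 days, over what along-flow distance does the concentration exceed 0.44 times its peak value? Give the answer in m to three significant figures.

126 m

The plume is Gaussian with σ = √(2Dt) = √(2 × 1.5 × 800) = 48.99 m.
C/C_peak = exp(−Δx²/(2σ²)) = 0.44 ⇒ Δx = σ·√(−2 ln 0.44) = 48.99 × 1.281 = 62.76 m.
Width = 2Δx = 126 m.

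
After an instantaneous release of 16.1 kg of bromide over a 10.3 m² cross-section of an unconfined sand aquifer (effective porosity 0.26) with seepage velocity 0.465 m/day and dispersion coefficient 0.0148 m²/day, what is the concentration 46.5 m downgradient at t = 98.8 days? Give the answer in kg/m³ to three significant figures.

For an instantaneous plane source, C(x,t) = M/(n_e·A·√(4πDt)) · exp(−(x−vt)²/(4Dt)), with n_e·A the pore (flow) area.
Plume center vt = 0.465 × 98.8 = 45.942 m, so the well at 46.5 m is 0.558 m downgradient of the peak.
√(4πDt) = 4.287 m, giving peak height M/(n_e·A·√(4πDt)) = 16.1/(0.26 × 10.3 × 4.287) = 1.402 kg/m³.
(x−vt)²/(4Dt) = (0.558)²/(4 × 0.0148 × 98.8) = 0.05323; exp(−0.05323) = 0.9482.
C = 1.402 × 0.9482 = 1.33 kg/m³.

1.33 kg/m³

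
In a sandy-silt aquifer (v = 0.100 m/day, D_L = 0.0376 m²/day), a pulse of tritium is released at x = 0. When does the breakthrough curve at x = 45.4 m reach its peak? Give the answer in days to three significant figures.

450 days

For the 1D instantaneous-source solution, setting ∂C/∂t = 0 at fixed x gives v²t² + 2Dt − x² = 0, so t = (√(D² + v²x²) − D)/v².
√(D² + v²x²) = √(0.0376² + 0.100² × 45.4²) = 4.540; v² = 0.01.
t = (4.540 − 0.0376)/0.01 = 450 days (vs. the pure-advection estimate x/v = 454 d).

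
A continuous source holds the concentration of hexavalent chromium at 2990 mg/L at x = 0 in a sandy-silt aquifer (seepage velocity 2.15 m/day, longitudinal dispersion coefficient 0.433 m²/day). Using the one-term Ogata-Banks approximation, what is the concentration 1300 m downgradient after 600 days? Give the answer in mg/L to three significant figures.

For a continuous step input, C/C₀ ≈ ½·erfc((x−vt)/(2√(Dt))).
vt = 2.15 × 600 = 1290 m and 2√(Dt) = 2√(0.433 × 600) = 32.24 m.
Argument (x−vt)/(2√(Dt)) = (1300 − 1290)/32.24 = 0.3102; ½·erfc(0.3102) = 0.3304.
C = 2990 × 0.3304 = 988 mg/L.

988 mg/L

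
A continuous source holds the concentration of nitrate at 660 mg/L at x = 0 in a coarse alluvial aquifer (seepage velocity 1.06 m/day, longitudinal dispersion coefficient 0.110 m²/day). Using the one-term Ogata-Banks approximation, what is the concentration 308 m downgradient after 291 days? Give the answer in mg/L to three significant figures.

For a continuous step input, C/C₀ ≈ ½·erfc((x−vt)/(2√(Dt))).
vt = 1.06 × 291 = 308.46 m and 2√(Dt) = 2√(0.110 × 291) = 11.32 m.
Argument (x−vt)/(2√(Dt)) = (308 − 308.46)/11.32 = -0.04064; ½·erfc(-0.04064) = 0.5229.
C = 660 × 0.5229 = 345 mg/L.

345 mg/L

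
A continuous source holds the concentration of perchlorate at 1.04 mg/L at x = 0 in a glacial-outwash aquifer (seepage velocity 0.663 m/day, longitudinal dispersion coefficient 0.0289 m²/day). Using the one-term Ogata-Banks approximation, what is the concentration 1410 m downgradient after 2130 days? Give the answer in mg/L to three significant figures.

For a continuous step input, C/C₀ ≈ ½·erfc((x−vt)/(2√(Dt))).
vt = 0.663 × 2130 = 1412.19 m and 2√(Dt) = 2√(0.0289 × 2130) = 15.69 m.
Argument (x−vt)/(2√(Dt)) = (1410 − 1412.19)/15.69 = -0.1396; ½·erfc(-0.1396) = 0.5783.
C = 1.04 × 0.5783 = 0.601 mg/L.

0.601 mg/L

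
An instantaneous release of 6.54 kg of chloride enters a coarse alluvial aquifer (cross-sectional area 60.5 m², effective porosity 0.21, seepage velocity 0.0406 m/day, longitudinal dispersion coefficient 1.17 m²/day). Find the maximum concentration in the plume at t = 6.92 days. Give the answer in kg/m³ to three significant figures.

0.0510 kg/m³

The peak of an instantaneous 1D plume sits at x = vt; there the Gaussian factor is 1 and C_max = M/(n_e·A·√(4πDt)), where n_e·A is the pore area the mass is dissolved in.
√(4πDt) = √(4π × 1.17 × 6.92) = 10.09 m, so C_max = 6.54/(0.21 × 60.5 × 10.09) = 0.0510 kg/m³.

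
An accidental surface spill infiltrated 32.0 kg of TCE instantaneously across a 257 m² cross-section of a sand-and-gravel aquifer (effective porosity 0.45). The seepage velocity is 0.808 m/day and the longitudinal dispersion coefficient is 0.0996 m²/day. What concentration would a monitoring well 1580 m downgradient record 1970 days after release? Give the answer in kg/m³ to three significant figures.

0.00467 kg/m³

For an instantaneous plane source, C(x,t) = M/(n_e·A·√(4πDt)) · exp(−(x−vt)²/(4Dt)), with n_e·A the pore (flow) area.
Plume center vt = 0.808 × 1970 = 1591.76 m, so the well at 1580 m is 11.76 m upgradient of the peak.
√(4πDt) = 49.66 m, giving peak height M/(n_e·A·√(4πDt)) = 32.0/(0.45 × 257 × 49.66) = 0.005572 kg/m³.
(x−vt)²/(4Dt) = (-11.76)²/(4 × 0.0996 × 1970) = 0.1762; exp(−0.1762) = 0.8385.
C = 0.005572 × 0.8385 = 0.00467 kg/m³.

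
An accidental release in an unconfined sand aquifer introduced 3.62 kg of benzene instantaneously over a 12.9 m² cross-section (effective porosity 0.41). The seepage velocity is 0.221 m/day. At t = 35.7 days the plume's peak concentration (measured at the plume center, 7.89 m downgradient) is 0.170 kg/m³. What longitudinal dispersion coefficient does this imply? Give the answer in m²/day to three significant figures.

At the plume center C_max = M/(n_e·A·√(4πDt)), so D = M²/(4πt·(n_e·A·C_max)²).
n_e·A·C_max = 0.41 × 12.9 × 0.170 = 0.8991 kg/m.
D = 3.62²/(4π × 35.7 × 0.8991²) = 0.0361 m²/day.

0.0361 m²/day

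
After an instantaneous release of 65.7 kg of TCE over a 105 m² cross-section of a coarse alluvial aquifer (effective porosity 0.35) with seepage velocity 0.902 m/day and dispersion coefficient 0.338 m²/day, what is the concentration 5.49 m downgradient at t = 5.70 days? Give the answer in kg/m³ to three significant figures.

For an instantaneous plane source, C(x,t) = M/(n_e·A·√(4πDt)) · exp(−(x−vt)²/(4Dt)), with n_e·A the pore (flow) area.
Plume center vt = 0.902 × 5.70 = 5.1414 m, so the well at 5.49 m is 0.3486 m downgradient of the peak.
√(4πDt) = 4.920 m, giving peak height M/(n_e·A·√(4πDt)) = 65.7/(0.35 × 105 × 4.920) = 0.3634 kg/m³.
(x−vt)²/(4Dt) = (0.3486)²/(4 × 0.338 × 5.70) = 0.01577; exp(−0.01577) = 0.9844.
C = 0.3634 × 0.9844 = 0.358 kg/m³.

0.358 kg/m³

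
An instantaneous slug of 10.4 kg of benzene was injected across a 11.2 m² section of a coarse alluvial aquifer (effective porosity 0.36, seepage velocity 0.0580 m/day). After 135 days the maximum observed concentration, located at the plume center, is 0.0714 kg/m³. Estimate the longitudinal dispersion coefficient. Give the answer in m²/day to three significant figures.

0.769 m²/day

At the plume center C_max = M/(n_e·A·√(4πDt)), so D = M²/(4πt·(n_e·A·C_max)²).
n_e·A·C_max = 0.36 × 11.2 × 0.0714 = 0.2879 kg/m.
D = 10.4²/(4π × 135 × 0.2879²) = 0.769 m²/day.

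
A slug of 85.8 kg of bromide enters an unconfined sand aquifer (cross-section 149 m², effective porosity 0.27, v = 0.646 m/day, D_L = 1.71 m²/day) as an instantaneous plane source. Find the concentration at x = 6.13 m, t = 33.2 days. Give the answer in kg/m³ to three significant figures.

For an instantaneous plane source, C(x,t) = M/(n_e·A·√(4πDt)) · exp(−(x−vt)²/(4Dt)), with n_e·A the pore (flow) area.
Plume center vt = 0.646 × 33.2 = 21.4472 m, so the well at 6.13 m is 15.3172 m upgradient of the peak.
√(4πDt) = 26.71 m, giving peak height M/(n_e·A·√(4πDt)) = 85.8/(0.27 × 149 × 26.71) = 0.07985 kg/m³.
(x−vt)²/(4Dt) = (-15.3172)²/(4 × 1.71 × 33.2) = 1.033; exp(−1.033) = 0.3559.
C = 0.07985 × 0.3559 = 0.0284 kg/m³.

0.0284 kg/m³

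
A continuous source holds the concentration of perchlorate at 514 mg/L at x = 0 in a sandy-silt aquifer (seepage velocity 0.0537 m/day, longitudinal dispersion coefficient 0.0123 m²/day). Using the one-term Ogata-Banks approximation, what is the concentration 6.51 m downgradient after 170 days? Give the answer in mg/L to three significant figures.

463 mg/L

For a continuous step input, C/C₀ ≈ ½·erfc((x−vt)/(2√(Dt))).
vt = 0.0537 × 170 = 9.129 m and 2√(Dt) = 2√(0.0123 × 170) = 2.892 m.
Argument (x−vt)/(2√(Dt)) = (6.51 − 9.129)/2.892 = -0.9056; ½·erfc(-0.9056) = 0.8999.
C = 514 × 0.8999 = 463 mg/L.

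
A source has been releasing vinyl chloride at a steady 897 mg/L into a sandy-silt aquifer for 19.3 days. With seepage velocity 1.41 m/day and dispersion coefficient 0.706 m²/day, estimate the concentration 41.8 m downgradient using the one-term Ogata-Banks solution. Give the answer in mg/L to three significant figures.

2.33 mg/L

For a continuous step input, C/C₀ ≈ ½·erfc((x−vt)/(2√(Dt))).
vt = 1.41 × 19.3 = 27.213 m and 2√(Dt) = 2√(0.706 × 19.3) = 7.383 m.
Argument (x−vt)/(2√(Dt)) = (41.8 − 27.213)/7.383 = 1.976; ½·erfc(1.976) = 0.002599.
C = 897 × 0.002599 = 2.33 mg/L.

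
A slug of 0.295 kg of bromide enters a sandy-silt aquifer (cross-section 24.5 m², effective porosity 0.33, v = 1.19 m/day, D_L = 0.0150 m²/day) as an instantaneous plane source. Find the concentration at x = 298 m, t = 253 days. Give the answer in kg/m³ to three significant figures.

For an instantaneous plane source, C(x,t) = M/(n_e·A·√(4πDt)) · exp(−(x−vt)²/(4Dt)), with n_e·A the pore (flow) area.
Plume center vt = 1.19 × 253 = 301.07 m, so the well at 298 m is 3.07 m upgradient of the peak.
√(4πDt) = 6.906 m, giving peak height M/(n_e·A·√(4πDt)) = 0.295/(0.33 × 24.5 × 6.906) = 0.005283 kg/m³.
(x−vt)²/(4Dt) = (-3.07)²/(4 × 0.0150 × 253) = 0.6209; exp(−0.6209) = 0.5375.
C = 0.005283 × 0.5375 = 0.00284 kg/m³.

0.00284 kg/m³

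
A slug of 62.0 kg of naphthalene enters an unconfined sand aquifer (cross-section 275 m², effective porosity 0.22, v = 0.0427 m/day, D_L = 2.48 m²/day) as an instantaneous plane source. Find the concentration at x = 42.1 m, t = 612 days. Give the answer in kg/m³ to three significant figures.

0.00712 kg/m³

For an instantaneous plane source, C(x,t) = M/(n_e·A·√(4πDt)) · exp(−(x−vt)²/(4Dt)), with n_e·A the pore (flow) area.
Plume center vt = 0.0427 × 612 = 26.1324 m, so the well at 42.1 m is 15.9676 m downgradient of the peak.
√(4πDt) = 138.1 m, giving peak height M/(n_e·A·√(4πDt)) = 62.0/(0.22 × 275 × 138.1) = 0.007421 kg/m³.
(x−vt)²/(4Dt) = (15.9676)²/(4 × 2.48 × 612) = 0.04200; exp(−0.04200) = 0.9589.
C = 0.007421 × 0.9589 = 0.00712 kg/m³.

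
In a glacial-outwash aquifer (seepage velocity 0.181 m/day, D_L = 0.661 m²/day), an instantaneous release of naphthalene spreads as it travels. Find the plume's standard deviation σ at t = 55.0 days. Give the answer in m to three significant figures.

Dispersive spreading gives a Gaussian with σ² = 2Dt; advection only shifts the center.
σ = √(2 × 0.661 × 55.0) = 8.53 m.

8.53 m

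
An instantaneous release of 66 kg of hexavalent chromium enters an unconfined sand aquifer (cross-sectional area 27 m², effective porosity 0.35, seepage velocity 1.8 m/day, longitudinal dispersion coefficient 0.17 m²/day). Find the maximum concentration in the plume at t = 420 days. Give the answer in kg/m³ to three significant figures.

0.233 kg/m³

The peak of an instantaneous 1D plume sits at x = vt; there the Gaussian factor is 1 and C_max = M/(n_e·A·√(4πDt)), where n_e·A is the pore area the mass is dissolved in.
√(4πDt) = √(4π × 0.17 × 420) = 29.95 m, so C_max = 66/(0.35 × 27 × 29.95) = 0.233 kg/m³.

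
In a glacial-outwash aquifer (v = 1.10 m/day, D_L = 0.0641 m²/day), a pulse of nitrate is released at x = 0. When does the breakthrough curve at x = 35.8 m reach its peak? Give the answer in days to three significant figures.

32.5 days

For the 1D instantaneous-source solution, setting ∂C/∂t = 0 at fixed x gives v²t² + 2Dt − x² = 0, so t = (√(D² + v²x²) − D)/v².
√(D² + v²x²) = √(0.0641² + 1.10² × 35.8²) = 39.38; v² = 1.21.
t = (39.38 − 0.0641)/1.21 = 32.5 days (vs. the pure-advection estimate x/v = 32.5 d).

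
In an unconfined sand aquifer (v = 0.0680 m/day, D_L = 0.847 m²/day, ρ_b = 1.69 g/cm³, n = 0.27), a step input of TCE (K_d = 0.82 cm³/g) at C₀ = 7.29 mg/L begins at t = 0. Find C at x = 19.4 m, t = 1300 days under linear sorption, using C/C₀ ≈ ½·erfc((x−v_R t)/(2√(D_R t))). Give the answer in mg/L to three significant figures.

2.89 mg/L

Retardation factor R = 1 + ρ_b·K_d/n = 1 + 1.69 × 0.82/0.27 = 6.133.
Sorption retards both mechanisms: v_R = v/R = 0.01109 m/day, D_R = D/R = 0.1381 m²/day.
v_R·t = 0.01109 × 1300 = 14.417 m; 2√(D_R t) = 26.80 m; argument = (19.4 − 14.417)/26.80 = 0.1859.
C = C₀ × ½·erfc(0.1859) = 7.29 × 0.3963 = 2.89 mg/L.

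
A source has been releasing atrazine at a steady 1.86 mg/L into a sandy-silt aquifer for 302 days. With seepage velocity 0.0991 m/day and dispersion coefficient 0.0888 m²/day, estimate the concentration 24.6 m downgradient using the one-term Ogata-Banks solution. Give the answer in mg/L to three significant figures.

1.43 mg/L

For a continuous step input, C/C₀ ≈ ½·erfc((x−vt)/(2√(Dt))).
vt = 0.0991 × 302 = 29.9282 m and 2√(Dt) = 2√(0.0888 × 302) = 10.36 m.
Argument (x−vt)/(2√(Dt)) = (24.6 − 29.9282)/10.36 = -0.5143; ½·erfc(-0.5143) = 0.7665.
C = 1.86 × 0.7665 = 1.43 mg/L.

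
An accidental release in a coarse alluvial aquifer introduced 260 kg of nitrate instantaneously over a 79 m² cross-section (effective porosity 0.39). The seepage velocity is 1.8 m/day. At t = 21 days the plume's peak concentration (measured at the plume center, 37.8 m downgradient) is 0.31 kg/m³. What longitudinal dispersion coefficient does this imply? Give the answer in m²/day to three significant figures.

2.81 m²/day

At the plume center C_max = M/(n_e·A·√(4πDt)), so D = M²/(4πt·(n_e·A·C_max)²).
n_e·A·C_max = 0.39 × 79 × 0.31 = 9.551 kg/m.
D = 260²/(4π × 21 × 9.551²) = 2.81 m²/day.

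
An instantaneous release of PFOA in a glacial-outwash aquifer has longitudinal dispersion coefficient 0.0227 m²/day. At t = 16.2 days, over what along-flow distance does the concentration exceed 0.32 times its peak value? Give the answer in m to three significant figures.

The plume is Gaussian with σ = √(2Dt) = √(2 × 0.0227 × 16.2) = 0.8576 m.
C/C_peak = exp(−Δx²/(2σ²)) = 0.32 ⇒ Δx = σ·√(−2 ln 0.32) = 0.8576 × 1.510 = 1.295 m.
Width = 2Δx = 2.59 m.

2.59 m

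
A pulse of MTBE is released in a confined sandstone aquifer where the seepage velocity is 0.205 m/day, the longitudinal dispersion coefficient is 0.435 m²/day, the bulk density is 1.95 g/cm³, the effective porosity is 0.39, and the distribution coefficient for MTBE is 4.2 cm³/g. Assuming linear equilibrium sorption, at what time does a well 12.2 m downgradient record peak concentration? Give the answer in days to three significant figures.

1100 days

Retardation factor R = 1 + ρ_b·K_d/n = 1 + 1.95 × 4.2/0.39 = 22.00.
Sorption retards both mechanisms: v_R = v/R = 0.009318 m/day, D_R = D/R = 0.01977 m²/day.
Peak time from v_R²t² + 2D_R t − x² = 0: t = (√(D_R² + v_R²x²) − D_R)/v_R².
√(D_R² + v_R²x²) = √(0.01977² + 0.009318² × 12.2²) = 0.1154; v_R² = 8.683e-05.
t = (0.1154 − 0.01977)/8.683e-05 = 1100 days.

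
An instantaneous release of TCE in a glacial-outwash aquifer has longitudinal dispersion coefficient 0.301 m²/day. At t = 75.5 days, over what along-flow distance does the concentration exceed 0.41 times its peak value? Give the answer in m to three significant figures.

18.0 m

The plume is Gaussian with σ = √(2Dt) = √(2 × 0.301 × 75.5) = 6.742 m.
C/C_peak = exp(−Δx²/(2σ²)) = 0.41 ⇒ Δx = σ·√(−2 ln 0.41) = 6.742 × 1.335 = 9.001 m.
Width = 2Δx = 18.0 m.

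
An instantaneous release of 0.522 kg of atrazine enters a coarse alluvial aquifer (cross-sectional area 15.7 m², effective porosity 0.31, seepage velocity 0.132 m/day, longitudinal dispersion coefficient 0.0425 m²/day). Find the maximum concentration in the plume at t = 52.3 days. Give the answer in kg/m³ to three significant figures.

The peak of an instantaneous 1D plume sits at x = vt; there the Gaussian factor is 1 and C_max = M/(n_e·A·√(4πDt)), where n_e·A is the pore area the mass is dissolved in.
√(4πDt) = √(4π × 0.0425 × 52.3) = 5.285 m, so C_max = 0.522/(0.31 × 15.7 × 5.285) = 0.0203 kg/m³.

0.0203 kg/m³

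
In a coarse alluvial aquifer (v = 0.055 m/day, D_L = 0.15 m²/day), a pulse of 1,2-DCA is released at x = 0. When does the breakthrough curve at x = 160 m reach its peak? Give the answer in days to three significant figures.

2860 days

For the 1D instantaneous-source solution, setting ∂C/∂t = 0 at fixed x gives v²t² + 2Dt − x² = 0, so t = (√(D² + v²x²) − D)/v².
√(D² + v²x²) = √(0.15² + 0.055² × 160²) = 8.801; v² = 0.003025.
t = (8.801 − 0.15)/0.003025 = 2860 days (vs. the pure-advection estimate x/v = 2910 d).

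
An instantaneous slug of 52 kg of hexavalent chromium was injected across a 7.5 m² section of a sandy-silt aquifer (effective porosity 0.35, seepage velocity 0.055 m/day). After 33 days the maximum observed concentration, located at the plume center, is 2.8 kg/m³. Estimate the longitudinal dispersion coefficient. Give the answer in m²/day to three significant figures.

0.121 m²/day

At the plume center C_max = M/(n_e·A·√(4πDt)), so D = M²/(4πt·(n_e·A·C_max)²).
n_e·A·C_max = 0.35 × 7.5 × 2.8 = 7.350 kg/m.
D = 52²/(4π × 33 × 7.350²) = 0.121 m²/day.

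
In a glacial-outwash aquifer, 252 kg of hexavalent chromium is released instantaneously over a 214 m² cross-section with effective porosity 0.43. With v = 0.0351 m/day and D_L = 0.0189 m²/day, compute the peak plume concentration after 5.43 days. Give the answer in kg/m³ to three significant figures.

2.41 kg/m³

The peak of an instantaneous 1D plume sits at x = vt; there the Gaussian factor is 1 and C_max = M/(n_e·A·√(4πDt)), where n_e·A is the pore area the mass is dissolved in.
√(4πDt) = √(4π × 0.0189 × 5.43) = 1.136 m, so C_max = 252/(0.43 × 214 × 1.136) = 2.41 kg/m³.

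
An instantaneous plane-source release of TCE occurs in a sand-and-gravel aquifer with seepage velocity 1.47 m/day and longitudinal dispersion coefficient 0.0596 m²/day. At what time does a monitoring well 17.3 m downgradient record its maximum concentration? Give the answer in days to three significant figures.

11.7 days

For the 1D instantaneous-source solution, setting ∂C/∂t = 0 at fixed x gives v²t² + 2Dt − x² = 0, so t = (√(D² + v²x²) − D)/v².
√(D² + v²x²) = √(0.0596² + 1.47² × 17.3²) = 25.43; v² = 2.1609.
t = (25.43 − 0.0596)/2.1609 = 11.7 days (vs. the pure-advection estimate x/v = 11.8 d).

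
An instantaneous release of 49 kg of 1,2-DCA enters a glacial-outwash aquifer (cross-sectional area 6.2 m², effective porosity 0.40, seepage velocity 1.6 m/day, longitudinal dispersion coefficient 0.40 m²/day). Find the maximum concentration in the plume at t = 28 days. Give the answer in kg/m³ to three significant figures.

1.67 kg/m³

The peak of an instantaneous 1D plume sits at x = vt; there the Gaussian factor is 1 and C_max = M/(n_e·A·√(4πDt)), where n_e·A is the pore area the mass is dissolved in.
√(4πDt) = √(4π × 0.40 × 28) = 11.86 m, so C_max = 49/(0.40 × 6.2 × 11.86) = 1.67 kg/m³.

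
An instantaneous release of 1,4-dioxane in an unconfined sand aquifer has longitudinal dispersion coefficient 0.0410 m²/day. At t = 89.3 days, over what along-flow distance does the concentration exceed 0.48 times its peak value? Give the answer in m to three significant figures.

The plume is Gaussian with σ = √(2Dt) = √(2 × 0.0410 × 89.3) = 2.706 m.
C/C_peak = exp(−Δx²/(2σ²)) = 0.48 ⇒ Δx = σ·√(−2 ln 0.48) = 2.706 × 1.212 = 3.280 m.
Width = 2Δx = 6.56 m.

6.56 m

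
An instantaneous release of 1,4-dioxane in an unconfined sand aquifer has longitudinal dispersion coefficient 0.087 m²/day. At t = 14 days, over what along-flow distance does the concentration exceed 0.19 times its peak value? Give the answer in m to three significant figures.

5.69 m

The plume is Gaussian with σ = √(2Dt) = √(2 × 0.087 × 14) = 1.561 m.
C/C_peak = exp(−Δx²/(2σ²)) = 0.19 ⇒ Δx = σ·√(−2 ln 0.19) = 1.561 × 1.822 = 2.844 m.
Width = 2Δx = 5.69 m.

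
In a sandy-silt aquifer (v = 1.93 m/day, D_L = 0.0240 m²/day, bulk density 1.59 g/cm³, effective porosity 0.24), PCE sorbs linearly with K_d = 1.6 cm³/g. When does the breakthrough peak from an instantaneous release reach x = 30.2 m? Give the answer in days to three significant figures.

Retardation factor R = 1 + ρ_b·K_d/n = 1 + 1.59 × 1.6/0.24 = 11.60.
Sorption retards both mechanisms: v_R = v/R = 0.1664 m/day, D_R = D/R = 0.002069 m²/day.
Peak time from v_R²t² + 2D_R t − x² = 0: t = (√(D_R² + v_R²x²) − D_R)/v_R².
√(D_R² + v_R²x²) = √(0.002069² + 0.1664² × 30.2²) = 5.025; v_R² = 0.02769.
t = (5.025 − 0.002069)/0.02769 = 181 days.

181 days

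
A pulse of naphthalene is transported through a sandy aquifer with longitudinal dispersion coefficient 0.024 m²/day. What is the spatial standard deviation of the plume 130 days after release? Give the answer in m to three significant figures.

2.50 m

Dispersive spreading gives a Gaussian with σ² = 2Dt; advection only shifts the center.
σ = √(2 × 0.024 × 130) = 2.50 m.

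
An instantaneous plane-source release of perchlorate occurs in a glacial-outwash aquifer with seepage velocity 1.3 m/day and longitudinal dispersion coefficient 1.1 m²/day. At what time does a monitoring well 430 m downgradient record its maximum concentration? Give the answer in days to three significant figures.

330 days

For the 1D instantaneous-source solution, setting ∂C/∂t = 0 at fixed x gives v²t² + 2Dt − x² = 0, so t = (√(D² + v²x²) − D)/v².
√(D² + v²x²) = √(1.1² + 1.3² × 430²) = 559.0; v² = 1.69.
t = (559.0 − 1.1)/1.69 = 330 days (vs. the pure-advection estimate x/v = 331 d).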